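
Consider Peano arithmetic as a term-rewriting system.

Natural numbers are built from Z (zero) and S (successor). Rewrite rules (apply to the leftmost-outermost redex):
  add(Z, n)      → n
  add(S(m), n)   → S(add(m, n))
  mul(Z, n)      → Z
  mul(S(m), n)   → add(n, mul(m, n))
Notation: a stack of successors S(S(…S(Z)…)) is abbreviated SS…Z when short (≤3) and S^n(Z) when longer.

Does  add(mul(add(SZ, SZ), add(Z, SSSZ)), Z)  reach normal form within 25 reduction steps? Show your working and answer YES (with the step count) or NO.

  start: add(mul(add(SZ, SZ), add(Z, SSSZ)), Z)
  step 1: add(mul(S(add(Z, SZ)), add(Z, SSSZ)), Z)
  step 2: add(add(add(Z, SSSZ), mul(add(Z, SZ), add(Z, SSSZ))), Z)
  step 3: add(add(SSSZ, mul(add(Z, SZ), add(Z, SSSZ))), Z)
  step 4: add(S(add(SSZ, mul(add(Z, SZ), add(Z, SSSZ)))), Z)
  step 5: S(add(add(SSZ, mul(add(Z, SZ), add(Z, SSSZ))), Z))
  step 6: S(add(S(add(SZ, mul(add(Z, SZ), add(Z, SSSZ)))), Z))
  step 7: S(S(add(add(SZ, mul(add(Z, SZ), add(Z, SSSZ))), Z)))
  step 8: S(S(add(S(add(Z, mul(add(Z, SZ), add(Z, SSSZ)))), Z)))
  step 9: S(S(S(add(add(Z, mul(add(Z, SZ), add(Z, SSSZ))), Z))))
  step 10: S(S(S(add(mul(add(Z, SZ), add(Z, SSSZ)), Z))))
  step 11: S(S(S(add(mul(SZ, add(Z, SSSZ)), Z))))
  step 12: S(S(S(add(add(add(Z, SSSZ), mul(Z, add(Z, SSSZ))), Z))))
  step 13: S(S(S(add(add(SSSZ, mul(Z, add(Z, SSSZ))), Z))))
  step 14: S(S(S(add(S(add(SSZ, mul(Z, add(Z, SSSZ)))), Z))))
  step 15: S(S(S(S(add(add(SSZ, mul(Z, add(Z, SSSZ))), Z)))))
  step 16: S(S(S(S(add(S(add(SZ, mul(Z, add(Z, SSSZ)))), Z)))))
  step 17: S(S(S(S(S(add(add(SZ, mul(Z, add(Z, SSSZ))), Z))))))
  step 18: S(S(S(S(S(add(S(add(Z, mul(Z, add(Z, SSSZ)))), Z))))))
  step 19: S(S(S(S(S(S(add(add(Z, mul(Z, add(Z, SSSZ))), Z)))))))
  step 20: S(S(S(S(S(S(add(mul(Z, add(Z, SSSZ)), Z)))))))
  step 21: S(S(S(S(S(S(add(Z, Z)))))))
  step 22: S^6(Z)

Answer: YES — reaches normal form S^6(Z) in 22 ≤ 25 steps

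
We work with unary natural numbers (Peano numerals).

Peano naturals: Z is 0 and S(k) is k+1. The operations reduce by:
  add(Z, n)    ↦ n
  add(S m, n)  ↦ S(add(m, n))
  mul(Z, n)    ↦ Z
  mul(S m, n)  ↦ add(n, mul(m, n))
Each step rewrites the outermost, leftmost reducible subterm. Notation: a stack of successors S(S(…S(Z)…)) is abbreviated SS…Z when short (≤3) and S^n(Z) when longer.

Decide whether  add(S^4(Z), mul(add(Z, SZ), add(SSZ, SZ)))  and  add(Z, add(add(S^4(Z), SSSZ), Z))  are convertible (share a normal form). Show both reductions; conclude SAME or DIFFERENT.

Answer: SAME — A ⇓ S^7(Z), B ⇓ S^7(Z)

Derivation:
Term A:
  start: add(S^4(Z), mul(add(Z, SZ), add(SSZ, SZ)))
  [1] S(add(SSSZ, mul(add(Z, SZ), add(SSZ, SZ))))
  [2] S(S(add(SSZ, mul(add(Z, SZ), add(SSZ, SZ)))))
  [3] S(S(S(add(SZ, mul(add(Z, SZ), add(SSZ, SZ))))))
  [4] S(S(S(S(add(Z, mul(add(Z, SZ), add(SSZ, SZ)))))))
  [5] S(S(S(S(mul(add(Z, SZ), add(SSZ, SZ))))))
  [6] S(S(S(S(mul(SZ, add(SSZ, SZ))))))
  [7] S(S(S(S(add(add(SSZ, SZ), mul(Z, add(SSZ, SZ)))))))
  [8] S(S(S(S(add(S(add(SZ, SZ)), mul(Z, add(SSZ, SZ)))))))
  [9] S(S(S(S(S(add(add(SZ, SZ), mul(Z, add(SSZ, SZ))))))))
  [10] S(S(S(S(S(add(S(add(Z, SZ)), mul(Z, add(SSZ, SZ))))))))
  [11] S(S(S(S(S(S(add(add(Z, SZ), mul(Z, add(SSZ, SZ)))))))))
  [12] S(S(S(S(S(S(add(SZ, mul(Z, add(SSZ, SZ)))))))))
  [13] S(S(S(S(S(S(S(add(Z, mul(Z, add(SSZ, SZ))))))))))
  [14] S(S(S(S(S(S(S(mul(Z, add(SSZ, SZ)))))))))
  [15] S^7(Z)

Term B:
  start: add(Z, add(add(S^4(Z), SSSZ), Z))
  [1] add(add(S^4(Z), SSSZ), Z)
  [2] add(S(add(SSSZ, SSSZ)), Z)
  [3] S(add(add(SSSZ, SSSZ), Z))
  [4] S(add(S(add(SSZ, SSSZ)), Z))
  [5] S(S(add(add(SSZ, SSSZ), Z)))
  [6] S(S(add(S(add(SZ, SSSZ)), Z)))
  [7] S(S(S(add(add(SZ, SSSZ), Z))))
  [8] S(S(S(add(S(add(Z, SSSZ)), Z))))
  [9] S(S(S(S(add(add(Z, SSSZ), Z)))))
  [10] S(S(S(S(add(SSSZ, Z)))))
  [11] S(S(S(S(S(add(SSZ, Z))))))
  [12] S(S(S(S(S(S(add(SZ, Z)))))))
  [13] S(S(S(S(S(S(S(add(Z, Z))))))))
  [14] S^7(Z)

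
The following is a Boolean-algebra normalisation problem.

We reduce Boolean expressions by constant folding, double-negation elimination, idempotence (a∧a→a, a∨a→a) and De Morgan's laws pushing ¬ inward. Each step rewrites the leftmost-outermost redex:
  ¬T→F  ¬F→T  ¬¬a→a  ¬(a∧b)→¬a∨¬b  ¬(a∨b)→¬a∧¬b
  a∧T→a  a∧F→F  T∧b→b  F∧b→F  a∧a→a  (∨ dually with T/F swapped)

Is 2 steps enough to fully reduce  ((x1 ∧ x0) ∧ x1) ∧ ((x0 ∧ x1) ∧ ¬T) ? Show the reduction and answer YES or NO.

Answer: NO — after 2 steps the term is ((x1 ∧ x0) ∧ x1) ∧ F, not yet normal

Working:
  start: ((x1 ∧ x0) ∧ x1) ∧ ((x0 ∧ x1) ∧ ¬T)
  →1  ((x1 ∧ x0) ∧ x1) ∧ ((x0 ∧ x1) ∧ F)
  →2  ((x1 ∧ x0) ∧ x1) ∧ F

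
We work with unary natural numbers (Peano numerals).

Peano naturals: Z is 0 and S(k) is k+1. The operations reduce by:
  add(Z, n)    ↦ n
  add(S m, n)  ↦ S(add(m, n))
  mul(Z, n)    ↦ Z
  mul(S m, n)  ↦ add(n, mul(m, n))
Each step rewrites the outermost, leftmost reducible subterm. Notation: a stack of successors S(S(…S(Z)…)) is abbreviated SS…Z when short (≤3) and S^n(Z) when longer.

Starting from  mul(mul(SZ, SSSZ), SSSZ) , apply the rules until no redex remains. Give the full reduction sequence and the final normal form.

  start: mul(mul(SZ, SSSZ), SSSZ)
  →1  mul(add(SSSZ, mul(Z, SSSZ)), SSSZ)
  →2  mul(S(add(SSZ, mul(Z, SSSZ))), SSSZ)
  →3  add(SSSZ, mul(add(SSZ, mul(Z, SSSZ)), SSSZ))
  →4  S(add(SSZ, mul(add(SSZ, mul(Z, SSSZ)), SSSZ)))
  →5  S(S(add(SZ, mul(add(SSZ, mul(Z, SSSZ)), SSSZ))))
  →6  S(S(S(add(Z, mul(add(SSZ, mul(Z, SSSZ)), SSSZ)))))
  →7  S(S(S(mul(add(SSZ, mul(Z, SSSZ)), SSSZ))))
  →8  S(S(S(mul(S(add(SZ, mul(Z, SSSZ))), SSSZ))))
  →9  S(S(S(add(SSSZ, mul(add(SZ, mul(Z, SSSZ)), SSSZ)))))
  →10  S(S(S(S(add(SSZ, mul(add(SZ, mul(Z, SSSZ)), SSSZ))))))
  →11  S(S(S(S(S(add(SZ, mul(add(SZ, mul(Z, SSSZ)), SSSZ)))))))
  →12  S(S(S(S(S(S(add(Z, mul(add(SZ, mul(Z, SSSZ)), SSSZ))))))))
  →13  S(S(S(S(S(S(mul(add(SZ, mul(Z, SSSZ)), SSSZ)))))))
  →14  S(S(S(S(S(S(mul(S(add(Z, mul(Z, SSSZ))), SSSZ)))))))
  →15  S(S(S(S(S(S(add(SSSZ, mul(add(Z, mul(Z, SSSZ)), SSSZ))))))))
  →16  S(S(S(S(S(S(S(add(SSZ, mul(add(Z, mul(Z, SSSZ)), SSSZ)))))))))
  →17  S(S(S(S(S(S(S(S(add(SZ, mul(add(Z, mul(Z, SSSZ)), SSSZ))))))))))
  →18  S(S(S(S(S(S(S(S(S(add(Z, mul(add(Z, mul(Z, SSSZ)), SSSZ)))))))))))
  →19  S(S(S(S(S(S(S(S(S(mul(add(Z, mul(Z, SSSZ)), SSSZ))))))))))
  →20  S(S(S(S(S(S(S(S(S(mul(mul(Z, SSSZ), SSSZ))))))))))
  →21  S(S(S(S(S(S(S(S(S(mul(Z, SSSZ))))))))))
  →22  S^9(Z)

Answer: normal form = S^9(Z)  (in 22 steps)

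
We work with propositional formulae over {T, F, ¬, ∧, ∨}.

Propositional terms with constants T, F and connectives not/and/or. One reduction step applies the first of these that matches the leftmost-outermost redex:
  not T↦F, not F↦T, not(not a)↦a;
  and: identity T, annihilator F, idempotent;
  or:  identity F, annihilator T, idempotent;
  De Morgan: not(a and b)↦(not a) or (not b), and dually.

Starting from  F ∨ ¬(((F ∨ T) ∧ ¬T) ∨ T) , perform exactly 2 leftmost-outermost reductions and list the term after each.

Answer: after 2 steps: ¬((F ∨ T) ∧ ¬T) ∧ ¬T

Reduction:
  start: F ∨ ¬(((F ∨ T) ∧ ¬T) ∨ T)
  →1  ¬(((F ∨ T) ∧ ¬T) ∨ T)
  →2  ¬((F ∨ T) ∧ ¬T) ∧ ¬T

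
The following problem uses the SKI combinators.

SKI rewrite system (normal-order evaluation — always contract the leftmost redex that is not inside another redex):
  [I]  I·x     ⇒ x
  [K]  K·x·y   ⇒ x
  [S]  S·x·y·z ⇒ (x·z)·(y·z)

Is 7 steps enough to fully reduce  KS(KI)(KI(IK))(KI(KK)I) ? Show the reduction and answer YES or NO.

Answer: YES — reaches normal form SII in 4 ≤ 7 steps

Working:
  start: KS(KI)(KI(IK))(KI(KK)I)
  →1  S(KI(IK))(KI(KK)I)
  →2  SI(KI(KK)I)
  →3  SI(II)
  →4  SII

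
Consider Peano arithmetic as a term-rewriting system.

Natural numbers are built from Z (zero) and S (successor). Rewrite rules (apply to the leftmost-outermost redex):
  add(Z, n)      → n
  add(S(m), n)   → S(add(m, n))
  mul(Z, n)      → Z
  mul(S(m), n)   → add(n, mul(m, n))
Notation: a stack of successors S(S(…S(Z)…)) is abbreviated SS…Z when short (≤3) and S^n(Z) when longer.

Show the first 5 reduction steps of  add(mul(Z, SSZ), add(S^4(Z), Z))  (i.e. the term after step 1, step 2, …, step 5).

  start: add(mul(Z, SSZ), add(S^4(Z), Z))
  →1  add(Z, add(S^4(Z), Z))
  →2  add(S^4(Z), Z)
  →3  S(add(SSSZ, Z))
  →4  S(S(add(SSZ, Z)))
  →5  S(S(S(add(SZ, Z))))

Answer: after 5 steps: S(S(S(add(SZ, Z))))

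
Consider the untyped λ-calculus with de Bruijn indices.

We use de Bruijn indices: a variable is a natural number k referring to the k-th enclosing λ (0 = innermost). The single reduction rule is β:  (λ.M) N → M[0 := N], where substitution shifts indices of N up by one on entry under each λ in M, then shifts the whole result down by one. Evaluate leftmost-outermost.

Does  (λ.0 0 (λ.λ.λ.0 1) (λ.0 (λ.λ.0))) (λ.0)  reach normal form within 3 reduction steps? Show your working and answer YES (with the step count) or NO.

Answer: NO — after 3 steps the term is (λ.λ.λ.0 1) (λ.0 (λ.λ.0)), not yet normal

Derivation:
  start: (λ.0 0 (λ.λ.λ.0 1) (λ.0 (λ.λ.0))) (λ.0)
  →1  (λ.0) (λ.0) (λ.λ.λ.0 1) (λ.0 (λ.λ.0))
  →2  (λ.0) (λ.λ.λ.0 1) (λ.0 (λ.λ.0))
  →3  (λ.λ.λ.0 1) (λ.0 (λ.λ.0))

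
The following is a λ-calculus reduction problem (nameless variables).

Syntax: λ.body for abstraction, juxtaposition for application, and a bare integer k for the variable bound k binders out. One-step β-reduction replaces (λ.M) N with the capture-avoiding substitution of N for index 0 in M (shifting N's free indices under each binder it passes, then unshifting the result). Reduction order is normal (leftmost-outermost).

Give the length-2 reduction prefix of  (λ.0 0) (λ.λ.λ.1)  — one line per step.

Answer: after 2 steps: λ.λ.1

Derivation:
  start: (λ.0 0) (λ.λ.λ.1)
  step 1: (λ.λ.λ.1) (λ.λ.λ.1)
  step 2: λ.λ.1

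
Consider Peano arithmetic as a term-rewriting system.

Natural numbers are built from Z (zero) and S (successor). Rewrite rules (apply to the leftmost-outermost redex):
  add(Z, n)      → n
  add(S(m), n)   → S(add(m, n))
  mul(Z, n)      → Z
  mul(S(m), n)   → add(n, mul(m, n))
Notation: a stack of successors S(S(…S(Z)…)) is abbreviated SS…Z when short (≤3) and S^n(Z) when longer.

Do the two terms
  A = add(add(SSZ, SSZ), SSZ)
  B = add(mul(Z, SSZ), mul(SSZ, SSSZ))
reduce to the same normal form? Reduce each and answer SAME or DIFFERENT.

Answer: SAME — A ⇓ S^6(Z), B ⇓ S^6(Z)

Derivation:
Term A:
  start: add(add(SSZ, SSZ), SSZ)
  →1  add(S(add(SZ, SSZ)), SSZ)
  →2  S(add(add(SZ, SSZ), SSZ))
  →3  S(add(S(add(Z, SSZ)), SSZ))
  →4  S(S(add(add(Z, SSZ), SSZ)))
  →5  S(S(add(SSZ, SSZ)))
  →6  S(S(S(add(SZ, SSZ))))
  →7  S(S(S(S(add(Z, SSZ)))))
  →8  S^6(Z)

Term B:
  start: add(mul(Z, SSZ), mul(SSZ, SSSZ))
  →1  add(Z, mul(SSZ, SSSZ))
  →2  mul(SSZ, SSSZ)
  →3  add(SSSZ, mul(SZ, SSSZ))
  →4  S(add(SSZ, mul(SZ, SSSZ)))
  →5  S(S(add(SZ, mul(SZ, SSSZ))))
  →6  S(S(S(add(Z, mul(SZ, SSSZ)))))
  →7  S(S(S(mul(SZ, SSSZ))))
  →8  S(S(S(add(SSSZ, mul(Z, SSSZ)))))
  →9  S(S(S(S(add(SSZ, mul(Z, SSSZ))))))
  →10  S(S(S(S(S(add(SZ, mul(Z, SSSZ)))))))
  →11  S(S(S(S(S(S(add(Z, mul(Z, SSSZ))))))))
  →12  S(S(S(S(S(S(mul(Z, SSSZ)))))))
  →13  S^6(Z)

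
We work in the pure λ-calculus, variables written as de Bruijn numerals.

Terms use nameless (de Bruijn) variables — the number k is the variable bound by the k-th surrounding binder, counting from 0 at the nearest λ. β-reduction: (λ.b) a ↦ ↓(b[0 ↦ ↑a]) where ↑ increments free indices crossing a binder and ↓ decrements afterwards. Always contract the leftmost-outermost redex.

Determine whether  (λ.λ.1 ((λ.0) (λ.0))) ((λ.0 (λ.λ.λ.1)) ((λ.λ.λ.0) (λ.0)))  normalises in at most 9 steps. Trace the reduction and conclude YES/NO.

  start: (λ.λ.1 ((λ.0) (λ.0))) ((λ.0 (λ.λ.λ.1)) ((λ.λ.λ.0) (λ.0)))
  →1  λ.(λ.0 (λ.λ.λ.1)) ((λ.λ.λ.0) (λ.0)) ((λ.0) (λ.0))
  →2  λ.(λ.λ.λ.0) (λ.0) (λ.λ.λ.1) ((λ.0) (λ.0))
  →3  λ.(λ.λ.0) (λ.λ.λ.1) ((λ.0) (λ.0))
  →4  λ.(λ.0) ((λ.0) (λ.0))
  →5  λ.(λ.0) (λ.0)
  →6  λ.λ.0

Answer: YES — reaches normal form λ.λ.0 in 6 ≤ 9 steps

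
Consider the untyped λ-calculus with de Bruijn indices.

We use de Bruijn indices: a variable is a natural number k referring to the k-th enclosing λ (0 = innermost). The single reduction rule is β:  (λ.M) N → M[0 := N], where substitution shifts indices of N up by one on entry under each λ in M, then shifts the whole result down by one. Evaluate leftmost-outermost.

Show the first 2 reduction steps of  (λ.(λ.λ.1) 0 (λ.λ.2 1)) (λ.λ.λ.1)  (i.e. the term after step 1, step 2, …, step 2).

  start: (λ.(λ.λ.1) 0 (λ.λ.2 1)) (λ.λ.λ.1)
  step 1: (λ.λ.1) (λ.λ.λ.1) (λ.λ.(λ.λ.λ.1) 1)
  step 2: (λ.λ.λ.λ.1) (λ.λ.(λ.λ.λ.1) 1)

Answer: after 2 steps: (λ.λ.λ.λ.1) (λ.λ.(λ.λ.λ.1) 1)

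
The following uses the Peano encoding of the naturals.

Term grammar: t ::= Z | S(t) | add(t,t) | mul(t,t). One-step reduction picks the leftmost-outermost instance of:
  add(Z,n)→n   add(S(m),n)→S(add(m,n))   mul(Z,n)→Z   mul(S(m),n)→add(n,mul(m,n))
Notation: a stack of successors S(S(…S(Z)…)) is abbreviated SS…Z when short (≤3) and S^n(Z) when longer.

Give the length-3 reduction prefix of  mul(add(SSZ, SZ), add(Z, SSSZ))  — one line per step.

Answer: after 3 steps: add(SSSZ, mul(add(SZ, SZ), add(Z, SSSZ)))

Working:
  start: mul(add(SSZ, SZ), add(Z, SSSZ))
  step 1: mul(S(add(SZ, SZ)), add(Z, SSSZ))
  step 2: add(add(Z, SSSZ), mul(add(SZ, SZ), add(Z, SSSZ)))
  step 3: add(SSSZ, mul(add(SZ, SZ), add(Z, SSSZ)))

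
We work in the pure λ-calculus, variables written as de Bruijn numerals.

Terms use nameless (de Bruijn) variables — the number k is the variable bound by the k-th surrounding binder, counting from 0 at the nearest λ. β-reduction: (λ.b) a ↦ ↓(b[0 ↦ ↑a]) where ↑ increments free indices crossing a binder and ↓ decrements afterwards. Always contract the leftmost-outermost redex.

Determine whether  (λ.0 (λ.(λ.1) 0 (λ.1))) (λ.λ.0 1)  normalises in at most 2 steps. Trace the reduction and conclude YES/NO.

Answer: NO — after 2 steps the term is λ.0 (λ.(λ.1) 0 (λ.1)), not yet normal

Reduction:
  start: (λ.0 (λ.(λ.1) 0 (λ.1))) (λ.λ.0 1)
  step 1: (λ.λ.0 1) (λ.(λ.1) 0 (λ.1))
  step 2: λ.0 (λ.(λ.1) 0 (λ.1))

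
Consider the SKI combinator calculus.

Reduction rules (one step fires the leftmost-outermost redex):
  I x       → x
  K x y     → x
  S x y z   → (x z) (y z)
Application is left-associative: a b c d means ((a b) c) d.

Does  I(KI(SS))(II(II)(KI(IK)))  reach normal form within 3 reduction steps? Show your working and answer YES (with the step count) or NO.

Answer: NO — after 3 steps the term is II(II)(KI(IK)), not yet normal

Derivation:
  start: I(KI(SS))(II(II)(KI(IK)))
  →1  KI(SS)(II(II)(KI(IK)))
  →2  I(II(II)(KI(IK)))
  →3  II(II)(KI(IK))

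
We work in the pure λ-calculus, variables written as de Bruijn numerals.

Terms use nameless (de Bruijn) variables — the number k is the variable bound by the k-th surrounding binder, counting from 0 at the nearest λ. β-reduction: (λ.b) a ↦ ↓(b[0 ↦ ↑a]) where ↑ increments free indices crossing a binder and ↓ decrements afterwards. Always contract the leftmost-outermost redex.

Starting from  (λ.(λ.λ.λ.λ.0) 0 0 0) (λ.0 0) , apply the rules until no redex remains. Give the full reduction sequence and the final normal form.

Answer: normal form = λ.0  (in 4 steps)

Reduction:
  start: (λ.(λ.λ.λ.λ.0) 0 0 0) (λ.0 0)
  →1  (λ.λ.λ.λ.0) (λ.0 0) (λ.0 0) (λ.0 0)
  →2  (λ.λ.λ.0) (λ.0 0) (λ.0 0)
  →3  (λ.λ.0) (λ.0 0)
  →4  λ.0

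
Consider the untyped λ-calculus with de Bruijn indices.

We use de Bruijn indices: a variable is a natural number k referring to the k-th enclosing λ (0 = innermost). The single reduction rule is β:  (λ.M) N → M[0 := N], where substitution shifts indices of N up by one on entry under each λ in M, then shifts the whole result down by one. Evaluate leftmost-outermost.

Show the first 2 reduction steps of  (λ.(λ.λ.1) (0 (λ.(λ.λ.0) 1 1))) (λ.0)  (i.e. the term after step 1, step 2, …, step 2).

Answer: after 2 steps: λ.(λ.0) (λ.(λ.λ.0) (λ.0) (λ.0))

Derivation:
  start: (λ.(λ.λ.1) (0 (λ.(λ.λ.0) 1 1))) (λ.0)
  step 1: (λ.λ.1) ((λ.0) (λ.(λ.λ.0) (λ.0) (λ.0)))
  step 2: λ.(λ.0) (λ.(λ.λ.0) (λ.0) (λ.0))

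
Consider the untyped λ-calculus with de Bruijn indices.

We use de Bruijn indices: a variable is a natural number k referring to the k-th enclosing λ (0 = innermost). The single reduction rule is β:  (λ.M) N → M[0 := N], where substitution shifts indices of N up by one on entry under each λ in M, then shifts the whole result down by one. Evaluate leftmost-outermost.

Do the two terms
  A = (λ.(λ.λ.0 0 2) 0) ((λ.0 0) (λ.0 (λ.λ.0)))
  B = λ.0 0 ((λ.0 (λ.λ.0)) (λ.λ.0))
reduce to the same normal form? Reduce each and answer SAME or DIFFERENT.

Term A:
  start: (λ.(λ.λ.0 0 2) 0) ((λ.0 0) (λ.0 (λ.λ.0)))
  →1  (λ.λ.0 0 ((λ.0 0) (λ.0 (λ.λ.0)))) ((λ.0 0) (λ.0 (λ.λ.0)))
  →2  λ.0 0 ((λ.0 0) (λ.0 (λ.λ.0)))
  →3  λ.0 0 ((λ.0 (λ.λ.0)) (λ.0 (λ.λ.0)))
  →4  λ.0 0 ((λ.0 (λ.λ.0)) (λ.λ.0))
  →5  λ.0 0 ((λ.λ.0) (λ.λ.0))
  →6  λ.0 0 (λ.0)

Term B:
  start: λ.0 0 ((λ.0 (λ.λ.0)) (λ.λ.0))
  →1  λ.0 0 ((λ.λ.0) (λ.λ.0))
  →2  λ.0 0 (λ.0)

Answer: SAME — A ⇓ λ.0 0 (λ.0), B ⇓ λ.0 0 (λ.0)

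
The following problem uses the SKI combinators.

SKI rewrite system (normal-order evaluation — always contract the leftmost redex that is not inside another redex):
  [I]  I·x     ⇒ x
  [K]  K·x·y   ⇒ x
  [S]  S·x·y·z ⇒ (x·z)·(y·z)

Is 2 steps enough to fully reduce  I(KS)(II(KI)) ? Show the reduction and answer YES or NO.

  start: I(KS)(II(KI))
  [1] KS(II(KI))
  [2] S

Answer: YES — reaches normal form S in 2 ≤ 2 steps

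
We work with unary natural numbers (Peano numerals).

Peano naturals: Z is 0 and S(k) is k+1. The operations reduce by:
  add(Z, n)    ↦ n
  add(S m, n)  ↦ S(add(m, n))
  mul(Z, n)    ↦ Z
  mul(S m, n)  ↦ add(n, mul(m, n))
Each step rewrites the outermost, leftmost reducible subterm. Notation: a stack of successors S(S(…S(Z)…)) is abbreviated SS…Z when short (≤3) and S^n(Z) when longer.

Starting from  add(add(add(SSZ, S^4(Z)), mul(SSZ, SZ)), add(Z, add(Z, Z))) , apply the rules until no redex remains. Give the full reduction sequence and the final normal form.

  start: add(add(add(SSZ, S^4(Z)), mul(SSZ, SZ)), add(Z, add(Z, Z)))
  step 1: add(add(S(add(SZ, S^4(Z))), mul(SSZ, SZ)), add(Z, add(Z, Z)))
  step 2: add(S(add(add(SZ, S^4(Z)), mul(SSZ, SZ))), add(Z, add(Z, Z)))
  step 3: S(add(add(add(SZ, S^4(Z)), mul(SSZ, SZ)), add(Z, add(Z, Z))))
  step 4: S(add(add(S(add(Z, S^4(Z))), mul(SSZ, SZ)), add(Z, add(Z, Z))))
  step 5: S(add(S(add(add(Z, S^4(Z)), mul(SSZ, SZ))), add(Z, add(Z, Z))))
  step 6: S(S(add(add(add(Z, S^4(Z)), mul(SSZ, SZ)), add(Z, add(Z, Z)))))
  step 7: S(S(add(add(S^4(Z), mul(SSZ, SZ)), add(Z, add(Z, Z)))))
  step 8: S(S(add(S(add(SSSZ, mul(SSZ, SZ))), add(Z, add(Z, Z)))))
  step 9: S(S(S(add(add(SSSZ, mul(SSZ, SZ)), add(Z, add(Z, Z))))))
  step 10: S(S(S(add(S(add(SSZ, mul(SSZ, SZ))), add(Z, add(Z, Z))))))
  step 11: S(S(S(S(add(add(SSZ, mul(SSZ, SZ)), add(Z, add(Z, Z)))))))
  step 12: S(S(S(S(add(S(add(SZ, mul(SSZ, SZ))), add(Z, add(Z, Z)))))))
  step 13: S(S(S(S(S(add(add(SZ, mul(SSZ, SZ)), add(Z, add(Z, Z))))))))
  step 14: S(S(S(S(S(add(S(add(Z, mul(SSZ, SZ))), add(Z, add(Z, Z))))))))
  step 15: S(S(S(S(S(S(add(add(Z, mul(SSZ, SZ)), add(Z, add(Z, Z)))))))))
  step 16: S(S(S(S(S(S(add(mul(SSZ, SZ), add(Z, add(Z, Z)))))))))
  step 17: S(S(S(S(S(S(add(add(SZ, mul(SZ, SZ)), add(Z, add(Z, Z)))))))))
  step 18: S(S(S(S(S(S(add(S(add(Z, mul(SZ, SZ))), add(Z, add(Z, Z)))))))))
  step 19: S(S(S(S(S(S(S(add(add(Z, mul(SZ, SZ)), add(Z, add(Z, Z))))))))))
  step 20: S(S(S(S(S(S(S(add(mul(SZ, SZ), add(Z, add(Z, Z))))))))))
  step 21: S(S(S(S(S(S(S(add(add(SZ, mul(Z, SZ)), add(Z, add(Z, Z))))))))))
  step 22: S(S(S(S(S(S(S(add(S(add(Z, mul(Z, SZ))), add(Z, add(Z, Z))))))))))
  step 23: S(S(S(S(S(S(S(S(add(add(Z, mul(Z, SZ)), add(Z, add(Z, Z)))))))))))
  step 24: S(S(S(S(S(S(S(S(add(mul(Z, SZ), add(Z, add(Z, Z)))))))))))
  step 25: S(S(S(S(S(S(S(S(add(Z, add(Z, add(Z, Z)))))))))))
  step 26: S(S(S(S(S(S(S(S(add(Z, add(Z, Z))))))))))
  step 27: S(S(S(S(S(S(S(S(add(Z, Z)))))))))
  step 28: S^8(Z)

Answer: normal form = S^8(Z)  (in 28 steps)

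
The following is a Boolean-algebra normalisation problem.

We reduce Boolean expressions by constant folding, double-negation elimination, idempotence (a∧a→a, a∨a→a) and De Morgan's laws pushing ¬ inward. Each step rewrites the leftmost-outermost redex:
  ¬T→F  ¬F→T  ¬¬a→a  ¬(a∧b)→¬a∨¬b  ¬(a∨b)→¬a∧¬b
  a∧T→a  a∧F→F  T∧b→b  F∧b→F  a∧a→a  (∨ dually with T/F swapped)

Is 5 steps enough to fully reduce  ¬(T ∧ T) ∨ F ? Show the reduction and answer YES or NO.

  start: ¬(T ∧ T) ∨ F
  [1] ¬(T ∧ T)
  [2] ¬T ∨ ¬T
  [3] ¬T
  [4] F

Answer: YES — reaches normal form F in 4 ≤ 5 steps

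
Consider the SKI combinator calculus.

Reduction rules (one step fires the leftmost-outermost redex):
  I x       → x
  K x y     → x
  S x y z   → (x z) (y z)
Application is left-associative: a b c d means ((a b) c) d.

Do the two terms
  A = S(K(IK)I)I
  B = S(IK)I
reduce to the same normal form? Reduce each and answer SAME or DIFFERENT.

Answer: SAME — A ⇓ SKI, B ⇓ SKI

Working:
Term A:
  start: S(K(IK)I)I
  step 1: S(IK)I
  step 2: SKI

Term B:
  start: S(IK)I
  step 1: SKI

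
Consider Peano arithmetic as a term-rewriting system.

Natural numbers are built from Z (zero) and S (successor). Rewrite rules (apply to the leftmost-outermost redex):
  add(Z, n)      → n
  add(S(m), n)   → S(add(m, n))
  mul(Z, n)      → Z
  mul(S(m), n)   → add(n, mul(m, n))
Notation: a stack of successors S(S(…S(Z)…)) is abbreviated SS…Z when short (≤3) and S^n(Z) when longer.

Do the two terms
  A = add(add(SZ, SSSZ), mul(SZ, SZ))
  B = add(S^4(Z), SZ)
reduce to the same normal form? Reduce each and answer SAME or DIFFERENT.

Answer: SAME — A ⇓ S^5(Z), B ⇓ S^5(Z)

Working:
Term A:
  start: add(add(SZ, SSSZ), mul(SZ, SZ))
  [1] add(S(add(Z, SSSZ)), mul(SZ, SZ))
  [2] S(add(add(Z, SSSZ), mul(SZ, SZ)))
  [3] S(add(SSSZ, mul(SZ, SZ)))
  [4] S(S(add(SSZ, mul(SZ, SZ))))
  [5] S(S(S(add(SZ, mul(SZ, SZ)))))
  [6] S(S(S(S(add(Z, mul(SZ, SZ))))))
  [7] S(S(S(S(mul(SZ, SZ)))))
  [8] S(S(S(S(add(SZ, mul(Z, SZ))))))
  [9] S(S(S(S(S(add(Z, mul(Z, SZ)))))))
  [10] S(S(S(S(S(mul(Z, SZ))))))
  [11] S^5(Z)

Term B:
  start: add(S^4(Z), SZ)
  [1] S(add(SSSZ, SZ))
  [2] S(S(add(SSZ, SZ)))
  [3] S(S(S(add(SZ, SZ))))
  [4] S(S(S(S(add(Z, SZ)))))
  [5] S^5(Z)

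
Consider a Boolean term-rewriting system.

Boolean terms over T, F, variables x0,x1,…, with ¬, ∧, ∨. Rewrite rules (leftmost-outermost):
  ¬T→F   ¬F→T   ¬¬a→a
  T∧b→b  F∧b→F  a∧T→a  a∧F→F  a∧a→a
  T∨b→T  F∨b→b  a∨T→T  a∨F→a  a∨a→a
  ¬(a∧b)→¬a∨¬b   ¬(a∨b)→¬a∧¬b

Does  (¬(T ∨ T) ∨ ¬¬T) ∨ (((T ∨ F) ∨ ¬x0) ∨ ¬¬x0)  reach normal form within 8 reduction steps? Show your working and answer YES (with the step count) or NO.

Answer: YES — reaches normal form T in 6 ≤ 8 steps

Derivation:
  start: (¬(T ∨ T) ∨ ¬¬T) ∨ (((T ∨ F) ∨ ¬x0) ∨ ¬¬x0)
  [1] ((¬T ∧ ¬T) ∨ ¬¬T) ∨ (((T ∨ F) ∨ ¬x0) ∨ ¬¬x0)
  [2] (¬T ∨ ¬¬T) ∨ (((T ∨ F) ∨ ¬x0) ∨ ¬¬x0)
  [3] (F ∨ ¬¬T) ∨ (((T ∨ F) ∨ ¬x0) ∨ ¬¬x0)
  [4] ¬¬T ∨ (((T ∨ F) ∨ ¬x0) ∨ ¬¬x0)
  [5] T ∨ (((T ∨ F) ∨ ¬x0) ∨ ¬¬x0)
  [6] T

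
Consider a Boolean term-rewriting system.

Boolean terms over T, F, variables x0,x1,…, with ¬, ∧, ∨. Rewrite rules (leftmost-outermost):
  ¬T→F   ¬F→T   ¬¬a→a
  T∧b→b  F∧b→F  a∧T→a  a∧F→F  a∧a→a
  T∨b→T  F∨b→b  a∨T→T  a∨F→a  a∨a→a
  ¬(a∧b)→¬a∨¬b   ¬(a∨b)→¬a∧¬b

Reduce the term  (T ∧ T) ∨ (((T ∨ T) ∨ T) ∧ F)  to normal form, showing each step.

Answer: normal form = T  (in 2 steps)

Reduction:
  start: (T ∧ T) ∨ (((T ∨ T) ∨ T) ∧ F)
  [1] T ∨ (((T ∨ T) ∨ T) ∧ F)
  [2] T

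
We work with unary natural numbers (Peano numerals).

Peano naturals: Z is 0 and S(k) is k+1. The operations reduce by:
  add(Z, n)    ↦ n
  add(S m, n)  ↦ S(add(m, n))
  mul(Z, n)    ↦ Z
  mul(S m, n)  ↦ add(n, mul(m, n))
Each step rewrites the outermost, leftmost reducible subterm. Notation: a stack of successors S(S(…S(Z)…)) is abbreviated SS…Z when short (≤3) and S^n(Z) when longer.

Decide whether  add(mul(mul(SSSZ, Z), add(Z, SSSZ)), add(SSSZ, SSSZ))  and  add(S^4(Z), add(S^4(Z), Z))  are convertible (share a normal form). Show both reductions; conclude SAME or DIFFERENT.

Term A:
  start: add(mul(mul(SSSZ, Z), add(Z, SSSZ)), add(SSSZ, SSSZ))
  [1] add(mul(add(Z, mul(SSZ, Z)), add(Z, SSSZ)), add(SSSZ, SSSZ))
  [2] add(mul(mul(SSZ, Z), add(Z, SSSZ)), add(SSSZ, SSSZ))
  [3] add(mul(add(Z, mul(SZ, Z)), add(Z, SSSZ)), add(SSSZ, SSSZ))
  [4] add(mul(mul(SZ, Z), add(Z, SSSZ)), add(SSSZ, SSSZ))
  [5] add(mul(add(Z, mul(Z, Z)), add(Z, SSSZ)), add(SSSZ, SSSZ))
  [6] add(mul(mul(Z, Z), add(Z, SSSZ)), add(SSSZ, SSSZ))
  [7] add(mul(Z, add(Z, SSSZ)), add(SSSZ, SSSZ))
  [8] add(Z, add(SSSZ, SSSZ))
  [9] add(SSSZ, SSSZ)
  [10] S(add(SSZ, SSSZ))
  [11] S(S(add(SZ, SSSZ)))
  [12] S(S(S(add(Z, SSSZ))))
  [13] S^6(Z)

Term B:
  start: add(S^4(Z), add(S^4(Z), Z))
  [1] S(add(SSSZ, add(S^4(Z), Z)))
  [2] S(S(add(SSZ, add(S^4(Z), Z))))
  [3] S(S(S(add(SZ, add(S^4(Z), Z)))))
  [4] S(S(S(S(add(Z, add(S^4(Z), Z))))))
  [5] S(S(S(S(add(S^4(Z), Z)))))
  [6] S(S(S(S(S(add(SSSZ, Z))))))
  [7] S(S(S(S(S(S(add(SSZ, Z)))))))
  [8] S(S(S(S(S(S(S(add(SZ, Z))))))))
  [9] S(S(S(S(S(S(S(S(add(Z, Z)))))))))
  [10] S^8(Z)

Answer: DIFFERENT — A ⇓ S^6(Z), B ⇓ S^8(Z)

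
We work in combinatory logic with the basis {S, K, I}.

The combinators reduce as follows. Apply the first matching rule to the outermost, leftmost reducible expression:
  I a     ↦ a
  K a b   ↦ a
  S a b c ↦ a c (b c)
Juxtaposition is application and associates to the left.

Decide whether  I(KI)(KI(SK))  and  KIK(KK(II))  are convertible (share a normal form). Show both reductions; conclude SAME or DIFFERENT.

Answer: DIFFERENT — A ⇓ I, B ⇓ K

Working:
Term A:
  start: I(KI)(KI(SK))
  →1  KI(KI(SK))
  →2  I

Term B:
  start: KIK(KK(II))
  →1  I(KK(II))
  →2  KK(II)
  →3  K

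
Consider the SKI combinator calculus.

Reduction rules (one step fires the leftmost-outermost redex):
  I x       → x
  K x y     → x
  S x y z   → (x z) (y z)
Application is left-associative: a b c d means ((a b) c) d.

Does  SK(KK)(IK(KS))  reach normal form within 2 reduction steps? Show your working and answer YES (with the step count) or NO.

Answer: NO — after 2 steps the term is IK(KS), not yet normal

Derivation:
  start: SK(KK)(IK(KS))
  [1] K(IK(KS))(KK(IK(KS)))
  [2] IK(KS)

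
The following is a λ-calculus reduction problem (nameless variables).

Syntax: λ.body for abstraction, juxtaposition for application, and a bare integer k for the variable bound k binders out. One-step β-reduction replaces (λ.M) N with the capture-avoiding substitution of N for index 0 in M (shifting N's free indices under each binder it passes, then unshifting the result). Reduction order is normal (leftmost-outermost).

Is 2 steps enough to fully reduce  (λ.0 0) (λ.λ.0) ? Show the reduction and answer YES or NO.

Answer: YES — reaches normal form λ.0 in 2 ≤ 2 steps

Working:
  start: (λ.0 0) (λ.λ.0)
  →1  (λ.λ.0) (λ.λ.0)
  →2  λ.0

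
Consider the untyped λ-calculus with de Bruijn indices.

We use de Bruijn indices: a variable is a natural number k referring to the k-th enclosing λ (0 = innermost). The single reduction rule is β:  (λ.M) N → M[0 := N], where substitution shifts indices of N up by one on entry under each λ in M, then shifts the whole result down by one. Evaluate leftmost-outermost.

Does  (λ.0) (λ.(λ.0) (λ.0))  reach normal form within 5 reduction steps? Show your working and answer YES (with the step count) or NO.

Answer: YES — reaches normal form λ.λ.0 in 2 ≤ 5 steps

Reduction:
  start: (λ.0) (λ.(λ.0) (λ.0))
  step 1: λ.(λ.0) (λ.0)
  step 2: λ.λ.0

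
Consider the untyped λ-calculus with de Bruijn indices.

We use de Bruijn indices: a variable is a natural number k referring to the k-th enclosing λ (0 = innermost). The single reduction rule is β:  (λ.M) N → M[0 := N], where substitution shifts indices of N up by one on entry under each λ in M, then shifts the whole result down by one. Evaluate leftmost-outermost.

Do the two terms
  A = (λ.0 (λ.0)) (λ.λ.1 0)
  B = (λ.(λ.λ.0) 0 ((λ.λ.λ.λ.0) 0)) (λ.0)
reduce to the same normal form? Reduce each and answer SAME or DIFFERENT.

Answer: DIFFERENT — A ⇓ λ.0, B ⇓ λ.λ.λ.0

Derivation:
Term A:
  start: (λ.0 (λ.0)) (λ.λ.1 0)
  step 1: (λ.λ.1 0) (λ.0)
  step 2: λ.(λ.0) 0
  step 3: λ.0

Term B:
  start: (λ.(λ.λ.0) 0 ((λ.λ.λ.λ.0) 0)) (λ.0)
  step 1: (λ.λ.0) (λ.0) ((λ.λ.λ.λ.0) (λ.0))
  step 2: (λ.0) ((λ.λ.λ.λ.0) (λ.0))
  step 3: (λ.λ.λ.λ.0) (λ.0)
  step 4: λ.λ.λ.0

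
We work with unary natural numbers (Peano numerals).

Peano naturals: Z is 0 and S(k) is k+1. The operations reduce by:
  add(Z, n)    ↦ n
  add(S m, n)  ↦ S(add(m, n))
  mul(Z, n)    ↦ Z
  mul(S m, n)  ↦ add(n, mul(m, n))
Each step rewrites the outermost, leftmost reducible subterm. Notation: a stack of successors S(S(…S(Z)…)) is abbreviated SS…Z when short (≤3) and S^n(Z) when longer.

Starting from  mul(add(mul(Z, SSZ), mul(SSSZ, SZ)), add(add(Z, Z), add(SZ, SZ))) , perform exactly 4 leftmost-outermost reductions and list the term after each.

  start: mul(add(mul(Z, SSZ), mul(SSSZ, SZ)), add(add(Z, Z), add(SZ, SZ)))
  →1  mul(add(Z, mul(SSSZ, SZ)), add(add(Z, Z), add(SZ, SZ)))
  →2  mul(mul(SSSZ, SZ), add(add(Z, Z), add(SZ, SZ)))
  →3  mul(add(SZ, mul(SSZ, SZ)), add(add(Z, Z), add(SZ, SZ)))
  →4  mul(S(add(Z, mul(SSZ, SZ))), add(add(Z, Z), add(SZ, SZ)))

Answer: after 4 steps: mul(S(add(Z, mul(SSZ, SZ))), add(add(Z, Z), add(SZ, SZ)))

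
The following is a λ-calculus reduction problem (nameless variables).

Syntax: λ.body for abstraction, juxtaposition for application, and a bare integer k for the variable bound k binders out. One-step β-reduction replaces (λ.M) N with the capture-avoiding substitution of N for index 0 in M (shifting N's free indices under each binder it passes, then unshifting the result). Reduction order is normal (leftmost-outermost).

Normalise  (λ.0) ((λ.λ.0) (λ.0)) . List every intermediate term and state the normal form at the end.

Answer: normal form = λ.0  (in 2 steps)

Derivation:
  start: (λ.0) ((λ.λ.0) (λ.0))
  [1] (λ.λ.0) (λ.0)
  [2] λ.0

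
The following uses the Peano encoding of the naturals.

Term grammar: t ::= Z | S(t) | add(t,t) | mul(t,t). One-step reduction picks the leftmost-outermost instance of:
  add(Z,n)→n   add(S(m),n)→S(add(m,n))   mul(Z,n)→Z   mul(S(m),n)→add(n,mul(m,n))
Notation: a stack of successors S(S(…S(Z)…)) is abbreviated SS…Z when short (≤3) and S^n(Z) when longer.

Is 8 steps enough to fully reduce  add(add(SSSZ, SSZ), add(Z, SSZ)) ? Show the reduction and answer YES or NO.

  start: add(add(SSSZ, SSZ), add(Z, SSZ))
  →1  add(S(add(SSZ, SSZ)), add(Z, SSZ))
  →2  S(add(add(SSZ, SSZ), add(Z, SSZ)))
  →3  S(add(S(add(SZ, SSZ)), add(Z, SSZ)))
  →4  S(S(add(add(SZ, SSZ), add(Z, SSZ))))
  →5  S(S(add(S(add(Z, SSZ)), add(Z, SSZ))))
  →6  S(S(S(add(add(Z, SSZ), add(Z, SSZ)))))
  →7  S(S(S(add(SSZ, add(Z, SSZ)))))
  →8  S(S(S(S(add(SZ, add(Z, SSZ))))))

Answer: NO — after 8 steps the term is S(S(S(S(add(SZ, add(Z, SSZ)))))), not yet normal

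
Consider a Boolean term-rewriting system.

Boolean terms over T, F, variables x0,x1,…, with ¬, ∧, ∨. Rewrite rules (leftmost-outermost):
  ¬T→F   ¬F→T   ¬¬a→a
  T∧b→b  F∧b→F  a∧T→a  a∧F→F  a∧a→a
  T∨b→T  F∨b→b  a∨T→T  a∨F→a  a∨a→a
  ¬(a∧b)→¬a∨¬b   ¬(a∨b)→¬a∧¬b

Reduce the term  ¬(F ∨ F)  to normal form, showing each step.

Answer: normal form = T  (in 3 steps)

Derivation:
  start: ¬(F ∨ F)
  [1] ¬F ∧ ¬F
  [2] ¬F
  [3] T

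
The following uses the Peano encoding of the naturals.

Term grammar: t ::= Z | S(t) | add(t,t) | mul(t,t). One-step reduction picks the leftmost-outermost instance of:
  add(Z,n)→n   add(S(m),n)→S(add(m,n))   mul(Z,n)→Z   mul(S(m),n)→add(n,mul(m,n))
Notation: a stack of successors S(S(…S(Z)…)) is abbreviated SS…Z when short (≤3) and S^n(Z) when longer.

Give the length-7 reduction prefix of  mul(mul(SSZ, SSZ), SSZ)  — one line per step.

  start: mul(mul(SSZ, SSZ), SSZ)
  [1] mul(add(SSZ, mul(SZ, SSZ)), SSZ)
  [2] mul(S(add(SZ, mul(SZ, SSZ))), SSZ)
  [3] add(SSZ, mul(add(SZ, mul(SZ, SSZ)), SSZ))
  [4] S(add(SZ, mul(add(SZ, mul(SZ, SSZ)), SSZ)))
  [5] S(S(add(Z, mul(add(SZ, mul(SZ, SSZ)), SSZ))))
  [6] S(S(mul(add(SZ, mul(SZ, SSZ)), SSZ)))
  [7] S(S(mul(S(add(Z, mul(SZ, SSZ))), SSZ)))

Answer: after 7 steps: S(S(mul(S(add(Z, mul(SZ, SSZ))), SSZ)))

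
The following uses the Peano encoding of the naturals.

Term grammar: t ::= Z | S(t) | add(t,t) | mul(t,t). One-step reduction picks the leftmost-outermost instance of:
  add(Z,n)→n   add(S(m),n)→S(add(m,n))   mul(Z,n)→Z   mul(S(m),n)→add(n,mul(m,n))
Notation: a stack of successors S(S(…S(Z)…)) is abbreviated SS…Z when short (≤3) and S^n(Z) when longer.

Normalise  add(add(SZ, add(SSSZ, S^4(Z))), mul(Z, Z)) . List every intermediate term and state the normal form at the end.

Answer: normal form = S^8(Z)  (in 16 steps)

Derivation:
  start: add(add(SZ, add(SSSZ, S^4(Z))), mul(Z, Z))
  →1  add(S(add(Z, add(SSSZ, S^4(Z)))), mul(Z, Z))
  →2  S(add(add(Z, add(SSSZ, S^4(Z))), mul(Z, Z)))
  →3  S(add(add(SSSZ, S^4(Z)), mul(Z, Z)))
  →4  S(add(S(add(SSZ, S^4(Z))), mul(Z, Z)))
  →5  S(S(add(add(SSZ, S^4(Z)), mul(Z, Z))))
  →6  S(S(add(S(add(SZ, S^4(Z))), mul(Z, Z))))
  →7  S(S(S(add(add(SZ, S^4(Z)), mul(Z, Z)))))
  →8  S(S(S(add(S(add(Z, S^4(Z))), mul(Z, Z)))))
  →9  S(S(S(S(add(add(Z, S^4(Z)), mul(Z, Z))))))
  →10  S(S(S(S(add(S^4(Z), mul(Z, Z))))))
  →11  S(S(S(S(S(add(SSSZ, mul(Z, Z)))))))
  →12  S(S(S(S(S(S(add(SSZ, mul(Z, Z))))))))
  →13  S(S(S(S(S(S(S(add(SZ, mul(Z, Z)))))))))
  →14  S(S(S(S(S(S(S(S(add(Z, mul(Z, Z))))))))))
  →15  S(S(S(S(S(S(S(S(mul(Z, Z)))))))))
  →16  S^8(Z)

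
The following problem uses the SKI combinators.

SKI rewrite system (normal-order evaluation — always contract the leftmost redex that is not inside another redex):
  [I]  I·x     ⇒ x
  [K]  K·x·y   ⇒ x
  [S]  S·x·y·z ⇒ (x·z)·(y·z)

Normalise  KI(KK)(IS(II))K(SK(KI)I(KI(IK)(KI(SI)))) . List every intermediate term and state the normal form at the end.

Answer: normal form = KI  (in 19 steps)

Reduction:
  start: KI(KK)(IS(II))K(SK(KI)I(KI(IK)(KI(SI))))
  →1  I(IS(II))K(SK(KI)I(KI(IK)(KI(SI))))
  →2  IS(II)K(SK(KI)I(KI(IK)(KI(SI))))
  →3  S(II)K(SK(KI)I(KI(IK)(KI(SI))))
  →4  II(SK(KI)I(KI(IK)(KI(SI))))(K(SK(KI)I(KI(IK)(KI(SI)))))
  →5  I(SK(KI)I(KI(IK)(KI(SI))))(K(SK(KI)I(KI(IK)(KI(SI)))))
  →6  SK(KI)I(KI(IK)(KI(SI)))(K(SK(KI)I(KI(IK)(KI(SI)))))
  →7  KI(KII)(KI(IK)(KI(SI)))(K(SK(KI)I(KI(IK)(KI(SI)))))
  →8  I(KI(IK)(KI(SI)))(K(SK(KI)I(KI(IK)(KI(SI)))))
  →9  KI(IK)(KI(SI))(K(SK(KI)I(KI(IK)(KI(SI)))))
  →10  I(KI(SI))(K(SK(KI)I(KI(IK)(KI(SI)))))
  →11  KI(SI)(K(SK(KI)I(KI(IK)(KI(SI)))))
  →12  I(K(SK(KI)I(KI(IK)(KI(SI)))))
  →13  K(SK(KI)I(KI(IK)(KI(SI))))
  →14  K(KI(KII)(KI(IK)(KI(SI))))
  →15  K(I(KI(IK)(KI(SI))))
  →16  K(KI(IK)(KI(SI)))
  →17  K(I(KI(SI)))
  →18  K(KI(SI))
  →19  KI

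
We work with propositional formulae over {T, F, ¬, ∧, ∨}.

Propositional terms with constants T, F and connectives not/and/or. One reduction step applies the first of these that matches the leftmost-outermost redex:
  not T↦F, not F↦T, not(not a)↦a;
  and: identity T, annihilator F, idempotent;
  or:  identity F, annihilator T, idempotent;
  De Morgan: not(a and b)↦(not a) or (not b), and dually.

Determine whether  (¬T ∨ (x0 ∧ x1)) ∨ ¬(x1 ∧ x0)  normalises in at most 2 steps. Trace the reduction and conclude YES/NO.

  start: (¬T ∨ (x0 ∧ x1)) ∨ ¬(x1 ∧ x0)
  →1  (F ∨ (x0 ∧ x1)) ∨ ¬(x1 ∧ x0)
  →2  (x0 ∧ x1) ∨ ¬(x1 ∧ x0)

Answer: NO — after 2 steps the term is (x0 ∧ x1) ∨ ¬(x1 ∧ x0), not yet normal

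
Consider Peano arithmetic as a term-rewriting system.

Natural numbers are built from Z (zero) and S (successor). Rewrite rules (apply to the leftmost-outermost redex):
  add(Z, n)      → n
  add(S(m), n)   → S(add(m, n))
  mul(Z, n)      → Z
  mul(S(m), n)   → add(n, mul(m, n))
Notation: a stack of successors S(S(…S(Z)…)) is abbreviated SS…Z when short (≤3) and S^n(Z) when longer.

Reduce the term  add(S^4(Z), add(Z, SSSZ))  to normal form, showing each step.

Answer: normal form = S^7(Z)  (in 6 steps)

Derivation:
  start: add(S^4(Z), add(Z, SSSZ))
  →1  S(add(SSSZ, add(Z, SSSZ)))
  →2  S(S(add(SSZ, add(Z, SSSZ))))
  →3  S(S(S(add(SZ, add(Z, SSSZ)))))
  →4  S(S(S(S(add(Z, add(Z, SSSZ))))))
  →5  S(S(S(S(add(Z, SSSZ)))))
  →6  S^7(Z)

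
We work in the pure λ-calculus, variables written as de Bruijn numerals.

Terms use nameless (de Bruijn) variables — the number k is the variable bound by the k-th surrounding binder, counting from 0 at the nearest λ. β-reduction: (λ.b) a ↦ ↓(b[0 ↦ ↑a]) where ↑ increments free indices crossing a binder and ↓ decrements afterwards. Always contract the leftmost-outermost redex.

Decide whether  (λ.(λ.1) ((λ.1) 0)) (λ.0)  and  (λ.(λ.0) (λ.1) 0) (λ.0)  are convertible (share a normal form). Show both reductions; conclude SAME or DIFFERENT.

Answer: SAME — A ⇓ λ.0, B ⇓ λ.0

Reduction:
Term A:
  start: (λ.(λ.1) ((λ.1) 0)) (λ.0)
  step 1: (λ.λ.0) ((λ.λ.0) (λ.0))
  step 2: λ.0

Term B:
  start: (λ.(λ.0) (λ.1) 0) (λ.0)
  step 1: (λ.0) (λ.λ.0) (λ.0)
  step 2: (λ.λ.0) (λ.0)
  step 3: λ.0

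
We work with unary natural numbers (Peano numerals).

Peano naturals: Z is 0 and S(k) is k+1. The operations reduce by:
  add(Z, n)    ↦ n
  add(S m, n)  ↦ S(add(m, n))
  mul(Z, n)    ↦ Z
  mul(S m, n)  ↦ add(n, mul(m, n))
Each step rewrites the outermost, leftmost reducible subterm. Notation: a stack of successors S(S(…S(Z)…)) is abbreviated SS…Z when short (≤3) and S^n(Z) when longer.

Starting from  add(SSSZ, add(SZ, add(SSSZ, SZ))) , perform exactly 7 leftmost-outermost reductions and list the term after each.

Answer: after 7 steps: S(S(S(S(S(add(SSZ, SZ))))))

Reduction:
  start: add(SSSZ, add(SZ, add(SSSZ, SZ)))
  →1  S(add(SSZ, add(SZ, add(SSSZ, SZ))))
  →2  S(S(add(SZ, add(SZ, add(SSSZ, SZ)))))
  →3  S(S(S(add(Z, add(SZ, add(SSSZ, SZ))))))
  →4  S(S(S(add(SZ, add(SSSZ, SZ)))))
  →5  S(S(S(S(add(Z, add(SSSZ, SZ))))))
  →6  S(S(S(S(add(SSSZ, SZ)))))
  →7  S(S(S(S(S(add(SSZ, SZ))))))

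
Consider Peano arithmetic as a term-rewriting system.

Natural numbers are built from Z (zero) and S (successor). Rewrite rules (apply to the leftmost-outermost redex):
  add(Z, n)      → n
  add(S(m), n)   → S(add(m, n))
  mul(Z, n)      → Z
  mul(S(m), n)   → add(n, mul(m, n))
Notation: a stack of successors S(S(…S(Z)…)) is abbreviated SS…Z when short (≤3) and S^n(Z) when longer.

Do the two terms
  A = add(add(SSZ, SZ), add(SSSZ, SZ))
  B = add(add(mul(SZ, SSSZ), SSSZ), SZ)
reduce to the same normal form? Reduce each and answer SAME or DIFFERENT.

Term A:
  start: add(add(SSZ, SZ), add(SSSZ, SZ))
  →1  add(S(add(SZ, SZ)), add(SSSZ, SZ))
  →2  S(add(add(SZ, SZ), add(SSSZ, SZ)))
  →3  S(add(S(add(Z, SZ)), add(SSSZ, SZ)))
  →4  S(S(add(add(Z, SZ), add(SSSZ, SZ))))
  →5  S(S(add(SZ, add(SSSZ, SZ))))
  →6  S(S(S(add(Z, add(SSSZ, SZ)))))
  →7  S(S(S(add(SSSZ, SZ))))
  →8  S(S(S(S(add(SSZ, SZ)))))
  →9  S(S(S(S(S(add(SZ, SZ))))))
  →10  S(S(S(S(S(S(add(Z, SZ)))))))
  →11  S^7(Z)

Term B:
  start: add(add(mul(SZ, SSSZ), SSSZ), SZ)
  →1  add(add(add(SSSZ, mul(Z, SSSZ)), SSSZ), SZ)
  →2  add(add(S(add(SSZ, mul(Z, SSSZ))), SSSZ), SZ)
  →3  add(S(add(add(SSZ, mul(Z, SSSZ)), SSSZ)), SZ)
  →4  S(add(add(add(SSZ, mul(Z, SSSZ)), SSSZ), SZ))
  →5  S(add(add(S(add(SZ, mul(Z, SSSZ))), SSSZ), SZ))
  →6  S(add(S(add(add(SZ, mul(Z, SSSZ)), SSSZ)), SZ))
  →7  S(S(add(add(add(SZ, mul(Z, SSSZ)), SSSZ), SZ)))
  →8  S(S(add(add(S(add(Z, mul(Z, SSSZ))), SSSZ), SZ)))
  →9  S(S(add(S(add(add(Z, mul(Z, SSSZ)), SSSZ)), SZ)))
  →10  S(S(S(add(add(add(Z, mul(Z, SSSZ)), SSSZ), SZ))))
  →11  S(S(S(add(add(mul(Z, SSSZ), SSSZ), SZ))))
  →12  S(S(S(add(add(Z, SSSZ), SZ))))
  →13  S(S(S(add(SSSZ, SZ))))
  →14  S(S(S(S(add(SSZ, SZ)))))
  →15  S(S(S(S(S(add(SZ, SZ))))))
  →16  S(S(S(S(S(S(add(Z, SZ)))))))
  →17  S^7(Z)

Answer: SAME — A ⇓ S^7(Z), B ⇓ S^7(Z)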